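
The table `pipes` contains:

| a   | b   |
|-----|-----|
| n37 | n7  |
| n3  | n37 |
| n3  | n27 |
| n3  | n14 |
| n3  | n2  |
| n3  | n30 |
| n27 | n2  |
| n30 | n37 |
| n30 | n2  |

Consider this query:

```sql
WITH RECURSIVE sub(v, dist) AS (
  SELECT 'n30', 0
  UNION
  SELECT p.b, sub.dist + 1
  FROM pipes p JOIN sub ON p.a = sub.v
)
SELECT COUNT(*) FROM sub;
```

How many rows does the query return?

Base: (n30, dist=0).
Iteration 1: edges from {n30} -> (n2, dist=1), (n37, dist=1).
Iteration 2: edges from {n2,n37} -> (n7, dist=2).
Iteration 3: no outgoing edges from {n7}; recursion stops.
Total rows emitted: 4.

4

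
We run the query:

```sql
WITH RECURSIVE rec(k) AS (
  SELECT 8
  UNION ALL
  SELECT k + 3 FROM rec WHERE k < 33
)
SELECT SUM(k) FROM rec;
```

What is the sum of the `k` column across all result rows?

Base: k=8.
Iteration 1: 8 < 33 holds -> k = 8 + 3 = 11.
Iteration 2: 11 < 33 holds -> k = 11 + 3 = 14.
Iteration 3: 14 < 33 holds -> k = 14 + 3 = 17.
Iteration 4: 17 < 33 holds -> k = 17 + 3 = 20.
Iteration 5: 20 < 33 holds -> k = 20 + 3 = 23.
Iteration 6: 23 < 33 holds -> k = 23 + 3 = 26.
Iteration 7: 26 < 33 holds -> k = 26 + 3 = 29.
Iteration 8: 29 < 33 holds -> k = 29 + 3 = 32.
Iteration 9: 32 < 33 holds -> k = 32 + 3 = 35.
Iteration 10: 35 < 33 fails; recursion stops.
SUM(k) = 8 + 11 + 14 + 17 + 20 + 23 + 26 + 29 + 32 + 35 = 215.

215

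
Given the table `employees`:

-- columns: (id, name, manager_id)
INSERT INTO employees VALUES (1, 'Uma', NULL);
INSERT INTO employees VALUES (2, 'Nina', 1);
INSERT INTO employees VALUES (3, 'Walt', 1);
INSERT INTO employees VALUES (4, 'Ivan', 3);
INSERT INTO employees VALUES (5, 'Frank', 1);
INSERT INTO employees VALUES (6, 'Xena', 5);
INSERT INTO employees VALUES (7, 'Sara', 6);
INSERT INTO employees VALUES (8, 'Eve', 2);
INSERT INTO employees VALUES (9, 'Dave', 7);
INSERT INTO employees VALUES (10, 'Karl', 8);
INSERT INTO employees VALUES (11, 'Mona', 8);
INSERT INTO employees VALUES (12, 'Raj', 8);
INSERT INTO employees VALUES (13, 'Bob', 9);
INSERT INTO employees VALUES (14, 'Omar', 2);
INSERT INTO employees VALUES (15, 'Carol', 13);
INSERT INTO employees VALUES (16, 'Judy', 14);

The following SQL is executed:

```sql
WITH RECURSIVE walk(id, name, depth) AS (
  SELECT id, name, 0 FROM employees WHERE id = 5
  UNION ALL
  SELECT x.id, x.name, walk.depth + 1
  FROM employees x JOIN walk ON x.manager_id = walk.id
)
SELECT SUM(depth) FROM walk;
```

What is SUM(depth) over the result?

15

Base: id=5 (Frank) at depth 0.
Iteration 1: rows with manager_id in {5} -> Xena (id 6, depth 1).
Iteration 2: rows with manager_id in {6} -> Sara (id 7, depth 2).
Iteration 3: rows with manager_id in {7} -> Dave (id 9, depth 3).
Iteration 4: rows with manager_id in {9} -> Bob (id 13, depth 4).
Iteration 5: rows with manager_id in {13} -> Carol (id 15, depth 5).
Iteration 6: no rows with manager_id in {15}; recursion stops.
SUM(depth) = 0 + 1 + 2 + 3 + 4 + 5 = 15.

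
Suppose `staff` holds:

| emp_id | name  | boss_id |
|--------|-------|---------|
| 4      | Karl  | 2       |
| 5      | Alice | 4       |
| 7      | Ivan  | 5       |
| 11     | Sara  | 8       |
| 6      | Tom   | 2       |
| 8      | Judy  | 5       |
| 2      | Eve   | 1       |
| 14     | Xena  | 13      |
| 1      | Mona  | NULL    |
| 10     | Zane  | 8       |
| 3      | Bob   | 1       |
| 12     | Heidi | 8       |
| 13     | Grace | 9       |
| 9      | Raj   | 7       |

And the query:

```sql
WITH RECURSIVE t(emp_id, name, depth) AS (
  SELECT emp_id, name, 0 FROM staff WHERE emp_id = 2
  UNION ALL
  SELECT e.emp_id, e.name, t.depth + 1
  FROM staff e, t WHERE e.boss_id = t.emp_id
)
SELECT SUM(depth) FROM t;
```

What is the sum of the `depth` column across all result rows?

Base: emp_id=2 (Eve) at depth 0.
Iteration 1: rows with boss_id in {2} -> Karl (id 4, depth 1), Tom (id 6, depth 1).
Iteration 2: rows with boss_id in {4,6} -> Alice (id 5, depth 2).
Iteration 3: rows with boss_id in {5} -> Ivan (id 7, depth 3), Judy (id 8, depth 3).
Iteration 4: rows with boss_id in {7,8} -> Raj (id 9, depth 4), Zane (id 10, depth 4), Sara (id 11, depth 4), Heidi (id 12, depth 4).
Iteration 5: rows with boss_id in {9,10,11,12} -> Grace (id 13, depth 5).
Iteration 6: rows with boss_id in {13} -> Xena (id 14, depth 6).
Iteration 7: no rows with boss_id in {14}; recursion stops.
SUM(depth) = 0 + 1 + 1 + 2 + 3 + 3 + 4 + 4 + 4 + 4 + 5 + 6 = 37.

37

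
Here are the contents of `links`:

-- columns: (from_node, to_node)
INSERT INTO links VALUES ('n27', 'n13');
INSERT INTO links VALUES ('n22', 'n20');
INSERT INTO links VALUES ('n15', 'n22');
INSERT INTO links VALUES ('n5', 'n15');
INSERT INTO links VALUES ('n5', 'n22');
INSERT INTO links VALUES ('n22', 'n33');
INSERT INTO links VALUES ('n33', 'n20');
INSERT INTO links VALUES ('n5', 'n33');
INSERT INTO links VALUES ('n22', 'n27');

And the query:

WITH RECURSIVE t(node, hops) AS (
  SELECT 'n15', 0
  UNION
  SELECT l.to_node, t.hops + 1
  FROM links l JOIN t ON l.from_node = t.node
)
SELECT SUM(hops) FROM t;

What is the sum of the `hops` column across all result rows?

Base: (n15, hops=0).
Iteration 1: edges from {n15} -> (n22, hops=1).
Iteration 2: edges from {n22} -> (n20, hops=2), (n27, hops=2), (n33, hops=2).
Iteration 3: edges from {n20,n27,n33} -> (n13, hops=3), (n20, hops=3).
Iteration 4: no outgoing edges from {n13,n20}; recursion stops.
SUM(hops) = 0 + 1 + 2 + 2 + 2 + 3 + 3 = 13.

13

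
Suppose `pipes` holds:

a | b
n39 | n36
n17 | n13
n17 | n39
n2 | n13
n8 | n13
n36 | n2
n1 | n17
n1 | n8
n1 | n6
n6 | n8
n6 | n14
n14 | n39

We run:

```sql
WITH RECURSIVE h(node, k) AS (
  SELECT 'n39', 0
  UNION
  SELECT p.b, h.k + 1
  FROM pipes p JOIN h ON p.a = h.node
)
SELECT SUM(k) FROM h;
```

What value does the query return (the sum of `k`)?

Base: (n39, k=0).
Iteration 1: edges from {n39} -> (n36, k=1).
Iteration 2: edges from {n36} -> (n2, k=2).
Iteration 3: edges from {n2} -> (n13, k=3).
Iteration 4: no outgoing edges from {n13}; recursion stops.
SUM(k) = 0 + 1 + 2 + 3 = 6.

6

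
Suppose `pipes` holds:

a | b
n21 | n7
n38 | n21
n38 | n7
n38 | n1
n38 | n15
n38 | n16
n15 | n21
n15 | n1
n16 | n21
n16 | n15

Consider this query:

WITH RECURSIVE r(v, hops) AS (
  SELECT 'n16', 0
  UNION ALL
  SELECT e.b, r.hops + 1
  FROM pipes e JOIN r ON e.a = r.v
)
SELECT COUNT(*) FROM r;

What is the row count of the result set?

Base: (n16, hops=0).
Iteration 1: edges from {n16} -> (n15, hops=1), (n21, hops=1).
Iteration 2: edges from {n15,n21} -> (n1, hops=2), (n21, hops=2), (n7, hops=2).
Iteration 3: edges from {n1,n21,n7} -> (n7, hops=3).
Iteration 4: no outgoing edges from {n7}; recursion stops.
Total rows emitted: 7.

7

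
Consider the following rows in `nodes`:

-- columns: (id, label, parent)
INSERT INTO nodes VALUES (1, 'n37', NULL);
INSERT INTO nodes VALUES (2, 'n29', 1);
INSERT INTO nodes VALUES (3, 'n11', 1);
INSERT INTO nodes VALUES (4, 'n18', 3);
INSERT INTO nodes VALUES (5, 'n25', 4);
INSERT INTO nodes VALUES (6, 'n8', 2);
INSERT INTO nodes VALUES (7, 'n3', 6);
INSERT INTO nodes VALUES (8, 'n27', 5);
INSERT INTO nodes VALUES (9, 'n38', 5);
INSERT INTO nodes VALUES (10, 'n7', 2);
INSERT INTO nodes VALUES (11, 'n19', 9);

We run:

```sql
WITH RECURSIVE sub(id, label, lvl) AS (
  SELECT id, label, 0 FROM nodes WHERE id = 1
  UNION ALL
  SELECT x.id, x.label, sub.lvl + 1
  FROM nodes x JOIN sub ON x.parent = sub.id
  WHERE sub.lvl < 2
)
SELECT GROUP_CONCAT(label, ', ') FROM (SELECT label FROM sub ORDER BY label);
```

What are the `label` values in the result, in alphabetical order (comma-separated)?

n11, n18, n29, n37, n7, n8

Base: id=1 (n37) at lvl 0.
Iteration 1: rows with parent in {1} -> n29 (id 2, lvl 1), n11 (id 3, lvl 1).
Iteration 2: rows with parent in {2,3} -> n18 (id 4, lvl 2), n8 (id 6, lvl 2), n7 (id 10, lvl 2).
Iteration 3: lvl < 2 fails for all current rows; recursion stops.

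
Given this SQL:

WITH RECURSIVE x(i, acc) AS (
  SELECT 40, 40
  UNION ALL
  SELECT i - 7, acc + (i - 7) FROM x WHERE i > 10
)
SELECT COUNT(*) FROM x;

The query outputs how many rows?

6

Base: i=40, acc=40.
Iteration 1: 40 > 10 holds -> i = 40 - 7 = 33, acc = 40 + 33 = 73.
Iteration 2: 33 > 10 holds -> i = 33 - 7 = 26, acc = 73 + 26 = 99.
Iteration 3: 26 > 10 holds -> i = 26 - 7 = 19, acc = 99 + 19 = 118.
Iteration 4: 19 > 10 holds -> i = 19 - 7 = 12, acc = 118 + 12 = 130.
Iteration 5: 12 > 10 holds -> i = 12 - 7 = 5, acc = 130 + 5 = 135.
Iteration 6: 5 > 10 fails; recursion stops.
Total rows emitted: 6.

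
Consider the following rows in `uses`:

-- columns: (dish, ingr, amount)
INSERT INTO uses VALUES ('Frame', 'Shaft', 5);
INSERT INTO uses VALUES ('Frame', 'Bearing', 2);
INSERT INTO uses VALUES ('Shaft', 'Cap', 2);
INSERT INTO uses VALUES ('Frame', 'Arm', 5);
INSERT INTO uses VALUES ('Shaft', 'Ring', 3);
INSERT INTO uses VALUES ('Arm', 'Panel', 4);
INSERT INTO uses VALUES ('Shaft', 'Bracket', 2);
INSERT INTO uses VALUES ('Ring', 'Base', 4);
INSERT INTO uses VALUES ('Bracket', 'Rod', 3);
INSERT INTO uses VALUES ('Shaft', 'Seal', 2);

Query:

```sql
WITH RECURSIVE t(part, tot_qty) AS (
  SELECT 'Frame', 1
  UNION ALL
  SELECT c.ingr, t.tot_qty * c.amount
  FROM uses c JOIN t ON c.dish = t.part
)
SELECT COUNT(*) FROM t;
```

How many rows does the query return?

11

Base: (Frame, tot_qty=1).
Iteration 1: components of {Frame} -> Arm = 1*5 = 5, Bearing = 1*2 = 2, Shaft = 1*5 = 5.
Iteration 2: components of {Arm,Bearing,Shaft} -> Bracket = 5*2 = 10, Cap = 5*2 = 10, Panel = 5*4 = 20, Ring = 5*3 = 15, Seal = 5*2 = 10.
Iteration 3: components of {Bracket,Cap,Panel,Ring,Seal} -> Base = 15*4 = 60, Rod = 10*3 = 30.
Iteration 4: no further components; recursion stops.
Total rows emitted: 11.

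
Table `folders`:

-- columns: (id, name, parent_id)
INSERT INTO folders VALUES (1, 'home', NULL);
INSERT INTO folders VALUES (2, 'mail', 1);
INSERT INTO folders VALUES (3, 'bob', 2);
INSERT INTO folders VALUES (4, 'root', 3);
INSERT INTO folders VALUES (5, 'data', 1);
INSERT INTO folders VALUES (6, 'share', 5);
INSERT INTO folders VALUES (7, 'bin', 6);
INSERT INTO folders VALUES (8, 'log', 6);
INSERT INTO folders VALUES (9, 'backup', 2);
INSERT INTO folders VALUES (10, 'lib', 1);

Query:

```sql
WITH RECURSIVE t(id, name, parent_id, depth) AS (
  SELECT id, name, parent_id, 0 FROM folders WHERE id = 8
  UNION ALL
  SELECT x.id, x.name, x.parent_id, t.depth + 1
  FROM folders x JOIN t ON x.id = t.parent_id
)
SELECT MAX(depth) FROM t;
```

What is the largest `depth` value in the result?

Base: id=8 (log), parent_id=6, depth 0.
Iteration 1: join on id=6 -> share (id 6, parent_id=5, depth 1).
Iteration 2: join on id=5 -> data (id 5, parent_id=1, depth 2).
Iteration 3: join on id=1 -> home (id 1, parent_id=NULL, depth 3).
Iteration 4: parent_id is NULL; no match; recursion stops.
depth values: 0, 1, 2, 3; the maximum is 3.

3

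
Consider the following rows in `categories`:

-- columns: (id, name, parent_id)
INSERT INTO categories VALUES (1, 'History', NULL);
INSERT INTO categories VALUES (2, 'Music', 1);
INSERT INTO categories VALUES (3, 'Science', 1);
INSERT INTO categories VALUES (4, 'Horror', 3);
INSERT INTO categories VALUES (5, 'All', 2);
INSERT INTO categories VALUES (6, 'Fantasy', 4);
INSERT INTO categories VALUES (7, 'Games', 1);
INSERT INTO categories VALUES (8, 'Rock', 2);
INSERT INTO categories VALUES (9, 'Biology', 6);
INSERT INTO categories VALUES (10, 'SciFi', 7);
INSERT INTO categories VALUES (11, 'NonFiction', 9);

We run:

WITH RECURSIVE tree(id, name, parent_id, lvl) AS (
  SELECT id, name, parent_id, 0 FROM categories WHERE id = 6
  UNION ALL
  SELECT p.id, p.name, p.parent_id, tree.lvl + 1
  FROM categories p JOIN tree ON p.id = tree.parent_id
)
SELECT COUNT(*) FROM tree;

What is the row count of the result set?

Base: id=6 (Fantasy), parent_id=4, lvl 0.
Iteration 1: join on id=4 -> Horror (id 4, parent_id=3, lvl 1).
Iteration 2: join on id=3 -> Science (id 3, parent_id=1, lvl 2).
Iteration 3: join on id=1 -> History (id 1, parent_id=NULL, lvl 3).
Iteration 4: parent_id is NULL; no match; recursion stops.
Total rows emitted: 4.

4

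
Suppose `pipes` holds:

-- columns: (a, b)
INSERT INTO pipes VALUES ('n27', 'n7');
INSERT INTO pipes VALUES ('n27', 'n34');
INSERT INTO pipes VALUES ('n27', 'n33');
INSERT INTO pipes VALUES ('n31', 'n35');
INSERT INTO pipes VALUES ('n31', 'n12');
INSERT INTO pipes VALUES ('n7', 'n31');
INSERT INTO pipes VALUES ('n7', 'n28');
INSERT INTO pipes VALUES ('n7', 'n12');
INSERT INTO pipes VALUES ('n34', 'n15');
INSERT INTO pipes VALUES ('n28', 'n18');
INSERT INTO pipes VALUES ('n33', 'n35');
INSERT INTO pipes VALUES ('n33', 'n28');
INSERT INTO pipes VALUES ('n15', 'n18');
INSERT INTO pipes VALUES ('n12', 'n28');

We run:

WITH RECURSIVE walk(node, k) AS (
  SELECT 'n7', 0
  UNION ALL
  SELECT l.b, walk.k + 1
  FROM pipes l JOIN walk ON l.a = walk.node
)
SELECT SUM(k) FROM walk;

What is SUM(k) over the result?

Base: (n7, k=0).
Iteration 1: edges from {n7} -> (n12, k=1), (n28, k=1), (n31, k=1).
Iteration 2: edges from {n12,n28,n31} -> (n12, k=2), (n18, k=2), (n28, k=2), (n35, k=2).
Iteration 3: edges from {n12,n18,n28,n35} -> (n18, k=3), (n28, k=3).
Iteration 4: edges from {n18,n28} -> (n18, k=4).
Iteration 5: no outgoing edges from {n18}; recursion stops.
SUM(k) = 0 + 1 + 1 + 1 + 2 + 2 + 2 + 2 + 3 + 3 + 4 = 21.

21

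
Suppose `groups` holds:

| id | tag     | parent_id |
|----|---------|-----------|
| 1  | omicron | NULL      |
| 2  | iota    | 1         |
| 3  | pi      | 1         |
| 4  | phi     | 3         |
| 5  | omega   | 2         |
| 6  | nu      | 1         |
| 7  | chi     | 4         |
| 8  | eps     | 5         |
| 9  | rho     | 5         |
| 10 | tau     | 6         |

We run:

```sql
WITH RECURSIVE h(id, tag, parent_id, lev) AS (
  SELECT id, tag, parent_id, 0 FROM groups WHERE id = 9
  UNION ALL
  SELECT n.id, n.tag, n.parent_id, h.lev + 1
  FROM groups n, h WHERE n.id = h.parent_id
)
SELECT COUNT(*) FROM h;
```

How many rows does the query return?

4

Base: id=9 (rho), parent_id=5, lev 0.
Iteration 1: join on id=5 -> omega (id 5, parent_id=2, lev 1).
Iteration 2: join on id=2 -> iota (id 2, parent_id=1, lev 2).
Iteration 3: join on id=1 -> omicron (id 1, parent_id=NULL, lev 3).
Iteration 4: parent_id is NULL; no match; recursion stops.
Total rows emitted: 4.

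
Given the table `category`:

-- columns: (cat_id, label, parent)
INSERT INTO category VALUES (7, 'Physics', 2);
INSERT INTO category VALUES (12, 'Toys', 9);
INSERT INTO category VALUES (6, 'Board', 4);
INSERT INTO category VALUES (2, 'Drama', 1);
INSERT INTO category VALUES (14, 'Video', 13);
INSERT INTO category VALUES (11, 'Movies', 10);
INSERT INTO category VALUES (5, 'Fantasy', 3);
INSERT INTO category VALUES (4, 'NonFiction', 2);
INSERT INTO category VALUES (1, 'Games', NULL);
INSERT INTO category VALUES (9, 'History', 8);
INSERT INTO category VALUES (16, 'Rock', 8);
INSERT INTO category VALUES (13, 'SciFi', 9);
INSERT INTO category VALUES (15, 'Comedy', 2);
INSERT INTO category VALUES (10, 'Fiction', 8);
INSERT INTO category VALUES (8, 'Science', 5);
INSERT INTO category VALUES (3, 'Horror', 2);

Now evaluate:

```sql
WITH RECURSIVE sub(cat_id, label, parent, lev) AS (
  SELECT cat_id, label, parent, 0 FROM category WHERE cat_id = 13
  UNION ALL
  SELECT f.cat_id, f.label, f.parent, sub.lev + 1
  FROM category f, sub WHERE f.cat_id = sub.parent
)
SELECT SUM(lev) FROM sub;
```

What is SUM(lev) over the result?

Base: cat_id=13 (SciFi), parent=9, lev 0.
Iteration 1: join on cat_id=9 -> History (id 9, parent=8, lev 1).
Iteration 2: join on cat_id=8 -> Science (id 8, parent=5, lev 2).
Iteration 3: join on cat_id=5 -> Fantasy (id 5, parent=3, lev 3).
Iteration 4: join on cat_id=3 -> Horror (id 3, parent=2, lev 4).
Iteration 5: join on cat_id=2 -> Drama (id 2, parent=1, lev 5).
Iteration 6: join on cat_id=1 -> Games (id 1, parent=NULL, lev 6).
Iteration 7: parent is NULL; no match; recursion stops.
SUM(lev) = 0 + 1 + 2 + 3 + 4 + 5 + 6 = 21.

21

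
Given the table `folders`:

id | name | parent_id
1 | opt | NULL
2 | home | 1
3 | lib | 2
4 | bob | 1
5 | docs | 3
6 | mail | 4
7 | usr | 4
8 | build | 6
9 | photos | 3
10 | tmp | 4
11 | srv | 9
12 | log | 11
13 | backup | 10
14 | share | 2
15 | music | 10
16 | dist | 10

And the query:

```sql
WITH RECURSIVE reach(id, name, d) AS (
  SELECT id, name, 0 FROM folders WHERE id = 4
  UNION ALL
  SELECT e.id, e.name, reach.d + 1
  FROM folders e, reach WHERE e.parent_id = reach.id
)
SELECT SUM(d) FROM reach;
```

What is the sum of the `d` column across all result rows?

11

Base: id=4 (bob) at d 0.
Iteration 1: rows with parent_id in {4} -> mail (id 6, d 1), usr (id 7, d 1), tmp (id 10, d 1).
Iteration 2: rows with parent_id in {6,7,10} -> build (id 8, d 2), backup (id 13, d 2), music (id 15, d 2), dist (id 16, d 2).
Iteration 3: no rows with parent_id in {8,13,15,16}; recursion stops.
SUM(d) = 0 + 1 + 1 + 1 + 2 + 2 + 2 + 2 = 11.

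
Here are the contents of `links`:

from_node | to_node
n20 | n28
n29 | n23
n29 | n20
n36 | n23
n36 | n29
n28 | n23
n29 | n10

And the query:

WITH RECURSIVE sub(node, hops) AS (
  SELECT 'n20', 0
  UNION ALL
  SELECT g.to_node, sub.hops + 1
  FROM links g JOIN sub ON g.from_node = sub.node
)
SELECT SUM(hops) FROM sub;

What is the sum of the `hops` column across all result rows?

Base: (n20, hops=0).
Iteration 1: edges from {n20} -> (n28, hops=1).
Iteration 2: edges from {n28} -> (n23, hops=2).
Iteration 3: no outgoing edges from {n23}; recursion stops.
SUM(hops) = 0 + 1 + 2 = 3.

3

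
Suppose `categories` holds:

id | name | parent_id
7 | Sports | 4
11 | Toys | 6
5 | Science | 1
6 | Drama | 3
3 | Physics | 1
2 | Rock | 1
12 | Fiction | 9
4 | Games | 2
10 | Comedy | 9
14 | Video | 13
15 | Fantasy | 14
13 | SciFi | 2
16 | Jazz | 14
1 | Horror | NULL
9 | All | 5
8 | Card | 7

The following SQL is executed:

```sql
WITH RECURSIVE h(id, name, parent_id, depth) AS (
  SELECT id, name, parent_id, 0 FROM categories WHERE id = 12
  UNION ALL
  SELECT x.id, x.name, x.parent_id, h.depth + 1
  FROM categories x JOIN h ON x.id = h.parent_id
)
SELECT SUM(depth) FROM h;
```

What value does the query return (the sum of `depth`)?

Base: id=12 (Fiction), parent_id=9, depth 0.
Iteration 1: join on id=9 -> All (id 9, parent_id=5, depth 1).
Iteration 2: join on id=5 -> Science (id 5, parent_id=1, depth 2).
Iteration 3: join on id=1 -> Horror (id 1, parent_id=NULL, depth 3).
Iteration 4: parent_id is NULL; no match; recursion stops.
SUM(depth) = 0 + 1 + 2 + 3 = 6.

6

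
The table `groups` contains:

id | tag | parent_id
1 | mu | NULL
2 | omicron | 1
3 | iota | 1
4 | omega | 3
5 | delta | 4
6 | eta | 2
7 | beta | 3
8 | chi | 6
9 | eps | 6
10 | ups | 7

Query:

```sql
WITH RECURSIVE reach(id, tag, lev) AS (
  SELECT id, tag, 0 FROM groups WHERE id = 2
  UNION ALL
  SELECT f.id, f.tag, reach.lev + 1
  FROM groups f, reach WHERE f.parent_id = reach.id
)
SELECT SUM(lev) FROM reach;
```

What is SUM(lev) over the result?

5

Base: id=2 (omicron) at lev 0.
Iteration 1: rows with parent_id in {2} -> eta (id 6, lev 1).
Iteration 2: rows with parent_id in {6} -> chi (id 8, lev 2), eps (id 9, lev 2).
Iteration 3: no rows with parent_id in {8,9}; recursion stops.
SUM(lev) = 0 + 1 + 2 + 2 = 5.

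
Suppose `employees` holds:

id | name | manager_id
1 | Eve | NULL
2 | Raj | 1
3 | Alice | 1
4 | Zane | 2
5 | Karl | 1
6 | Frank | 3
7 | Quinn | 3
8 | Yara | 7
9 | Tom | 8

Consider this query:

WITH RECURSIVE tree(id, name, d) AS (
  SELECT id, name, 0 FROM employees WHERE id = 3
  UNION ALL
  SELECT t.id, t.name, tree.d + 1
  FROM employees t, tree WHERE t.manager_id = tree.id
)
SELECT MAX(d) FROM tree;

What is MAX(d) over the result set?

3

Base: id=3 (Alice) at d 0.
Iteration 1: rows with manager_id in {3} -> Frank (id 6, d 1), Quinn (id 7, d 1).
Iteration 2: rows with manager_id in {6,7} -> Yara (id 8, d 2).
Iteration 3: rows with manager_id in {8} -> Tom (id 9, d 3).
Iteration 4: no rows with manager_id in {9}; recursion stops.
d values: 0, 1, 1, 2, 3; the maximum is 3.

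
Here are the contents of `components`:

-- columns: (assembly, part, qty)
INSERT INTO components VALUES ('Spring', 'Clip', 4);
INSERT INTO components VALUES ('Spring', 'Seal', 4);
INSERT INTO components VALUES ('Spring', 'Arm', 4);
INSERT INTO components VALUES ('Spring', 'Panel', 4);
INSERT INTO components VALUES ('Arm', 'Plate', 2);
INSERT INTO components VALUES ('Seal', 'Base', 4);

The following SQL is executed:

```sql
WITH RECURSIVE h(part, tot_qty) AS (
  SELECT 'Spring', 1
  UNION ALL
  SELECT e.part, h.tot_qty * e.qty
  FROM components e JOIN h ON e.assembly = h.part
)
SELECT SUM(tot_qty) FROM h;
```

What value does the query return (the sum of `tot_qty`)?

Base: (Spring, tot_qty=1).
Iteration 1: components of {Spring} -> Arm = 1*4 = 4, Clip = 1*4 = 4, Panel = 1*4 = 4, Seal = 1*4 = 4.
Iteration 2: components of {Arm,Clip,Panel,Seal} -> Base = 4*4 = 16, Plate = 4*2 = 8.
Iteration 3: no further components; recursion stops.
SUM(tot_qty) = 1 + 4 + 4 + 4 + 4 + 16 + 8 = 41.

41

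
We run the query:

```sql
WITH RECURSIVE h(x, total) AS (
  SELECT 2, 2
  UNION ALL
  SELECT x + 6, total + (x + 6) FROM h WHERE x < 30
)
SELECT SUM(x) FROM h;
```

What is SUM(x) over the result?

102

Base: x=2, total=2.
Iteration 1: 2 < 30 holds -> x = 2 + 6 = 8, total = 2 + 8 = 10.
Iteration 2: 8 < 30 holds -> x = 8 + 6 = 14, total = 10 + 14 = 24.
Iteration 3: 14 < 30 holds -> x = 14 + 6 = 20, total = 24 + 20 = 44.
Iteration 4: 20 < 30 holds -> x = 20 + 6 = 26, total = 44 + 26 = 70.
Iteration 5: 26 < 30 holds -> x = 26 + 6 = 32, total = 70 + 32 = 102.
Iteration 6: 32 < 30 fails; recursion stops.
SUM(x) = 2 + 8 + 14 + 20 + 26 + 32 = 102.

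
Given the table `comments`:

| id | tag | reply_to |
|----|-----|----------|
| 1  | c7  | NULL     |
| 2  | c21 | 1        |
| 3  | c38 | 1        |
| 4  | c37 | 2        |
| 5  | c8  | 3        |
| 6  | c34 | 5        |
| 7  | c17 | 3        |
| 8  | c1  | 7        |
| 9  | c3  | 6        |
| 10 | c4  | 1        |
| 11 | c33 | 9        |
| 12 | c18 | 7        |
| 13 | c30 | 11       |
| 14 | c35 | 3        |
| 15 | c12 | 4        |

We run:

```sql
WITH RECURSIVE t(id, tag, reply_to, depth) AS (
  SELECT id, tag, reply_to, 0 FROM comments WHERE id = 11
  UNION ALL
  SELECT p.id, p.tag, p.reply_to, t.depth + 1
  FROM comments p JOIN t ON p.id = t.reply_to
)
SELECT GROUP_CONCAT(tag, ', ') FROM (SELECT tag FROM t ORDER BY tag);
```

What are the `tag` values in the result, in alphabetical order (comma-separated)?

c3, c33, c34, c38, c7, c8

Base: id=11 (c33), reply_to=9, depth 0.
Iteration 1: join on id=9 -> c3 (id 9, reply_to=6, depth 1).
Iteration 2: join on id=6 -> c34 (id 6, reply_to=5, depth 2).
Iteration 3: join on id=5 -> c8 (id 5, reply_to=3, depth 3).
Iteration 4: join on id=3 -> c38 (id 3, reply_to=1, depth 4).
Iteration 5: join on id=1 -> c7 (id 1, reply_to=NULL, depth 5).
Iteration 6: reply_to is NULL; no match; recursion stops.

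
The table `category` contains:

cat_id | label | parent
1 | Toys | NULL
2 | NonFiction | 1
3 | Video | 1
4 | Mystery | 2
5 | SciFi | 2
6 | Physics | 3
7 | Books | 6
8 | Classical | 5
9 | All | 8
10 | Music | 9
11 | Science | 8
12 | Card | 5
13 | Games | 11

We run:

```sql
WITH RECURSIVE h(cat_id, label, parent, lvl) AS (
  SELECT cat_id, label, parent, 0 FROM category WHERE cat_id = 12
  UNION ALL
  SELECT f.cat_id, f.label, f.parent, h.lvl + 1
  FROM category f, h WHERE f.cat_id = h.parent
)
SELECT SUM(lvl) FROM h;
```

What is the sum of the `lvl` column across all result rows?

Base: cat_id=12 (Card), parent=5, lvl 0.
Iteration 1: join on cat_id=5 -> SciFi (id 5, parent=2, lvl 1).
Iteration 2: join on cat_id=2 -> NonFiction (id 2, parent=1, lvl 2).
Iteration 3: join on cat_id=1 -> Toys (id 1, parent=NULL, lvl 3).
Iteration 4: parent is NULL; no match; recursion stops.
SUM(lvl) = 0 + 1 + 2 + 3 = 6.

6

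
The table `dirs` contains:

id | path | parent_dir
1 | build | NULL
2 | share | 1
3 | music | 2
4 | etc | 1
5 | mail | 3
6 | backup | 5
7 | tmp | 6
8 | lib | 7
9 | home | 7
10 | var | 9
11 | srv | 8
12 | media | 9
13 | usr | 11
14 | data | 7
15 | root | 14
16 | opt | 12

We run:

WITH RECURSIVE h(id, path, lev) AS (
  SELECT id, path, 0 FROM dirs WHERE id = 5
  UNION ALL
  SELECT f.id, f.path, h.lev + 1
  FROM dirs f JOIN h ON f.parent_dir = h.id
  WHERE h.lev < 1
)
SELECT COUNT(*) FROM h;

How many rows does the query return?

Base: id=5 (mail) at lev 0.
Iteration 1: rows with parent_dir in {5} -> backup (id 6, lev 1).
Iteration 2: lev < 1 fails for all current rows; recursion stops.
Total rows emitted: 2.

2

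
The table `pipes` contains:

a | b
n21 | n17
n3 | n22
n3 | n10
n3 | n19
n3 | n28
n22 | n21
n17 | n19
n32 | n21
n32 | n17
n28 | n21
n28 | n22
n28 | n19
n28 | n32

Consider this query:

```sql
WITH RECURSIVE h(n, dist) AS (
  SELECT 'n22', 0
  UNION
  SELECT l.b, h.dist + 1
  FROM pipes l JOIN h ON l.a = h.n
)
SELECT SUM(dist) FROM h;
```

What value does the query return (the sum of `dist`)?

6

Base: (n22, dist=0).
Iteration 1: edges from {n22} -> (n21, dist=1).
Iteration 2: edges from {n21} -> (n17, dist=2).
Iteration 3: edges from {n17} -> (n19, dist=3).
Iteration 4: no outgoing edges from {n19}; recursion stops.
SUM(dist) = 0 + 1 + 2 + 3 = 6.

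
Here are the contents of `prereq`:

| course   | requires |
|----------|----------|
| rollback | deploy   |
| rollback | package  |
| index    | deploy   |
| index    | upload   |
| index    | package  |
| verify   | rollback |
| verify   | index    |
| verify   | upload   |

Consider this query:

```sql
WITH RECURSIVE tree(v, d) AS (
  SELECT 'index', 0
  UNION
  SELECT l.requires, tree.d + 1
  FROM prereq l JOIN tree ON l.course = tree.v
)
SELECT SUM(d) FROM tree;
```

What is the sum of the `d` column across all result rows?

3

Base: (index, d=0).
Iteration 1: edges from {index} -> (deploy, d=1), (package, d=1), (upload, d=1).
Iteration 2: no outgoing edges from {deploy,package,upload}; recursion stops.
SUM(d) = 0 + 1 + 1 + 1 = 3.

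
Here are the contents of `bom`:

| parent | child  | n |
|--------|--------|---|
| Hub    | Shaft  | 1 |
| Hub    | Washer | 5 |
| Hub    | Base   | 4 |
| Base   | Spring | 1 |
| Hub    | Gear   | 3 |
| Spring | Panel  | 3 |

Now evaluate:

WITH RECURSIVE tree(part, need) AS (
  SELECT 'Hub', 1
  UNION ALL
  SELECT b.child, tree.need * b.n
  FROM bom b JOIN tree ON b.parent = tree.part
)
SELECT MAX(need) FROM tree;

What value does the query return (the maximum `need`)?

12

Base: (Hub, need=1).
Iteration 1: components of {Hub} -> Base = 1*4 = 4, Gear = 1*3 = 3, Shaft = 1*1 = 1, Washer = 1*5 = 5.
Iteration 2: components of {Base,Gear,Shaft,Washer} -> Spring = 4*1 = 4.
Iteration 3: components of {Spring} -> Panel = 4*3 = 12.
Iteration 4: no further components; recursion stops.
need values: 1, 1, 5, 4, 3, 4, 12; the maximum is 12.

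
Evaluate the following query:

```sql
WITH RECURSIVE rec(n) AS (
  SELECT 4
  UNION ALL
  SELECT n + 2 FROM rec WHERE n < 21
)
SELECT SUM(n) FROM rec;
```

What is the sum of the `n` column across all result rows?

Base: n=4.
Iteration 1: 4 < 21 holds -> n = 4 + 2 = 6.
Iteration 2: 6 < 21 holds -> n = 6 + 2 = 8.
Iteration 3: 8 < 21 holds -> n = 8 + 2 = 10.
Iteration 4: 10 < 21 holds -> n = 10 + 2 = 12.
Iteration 5: 12 < 21 holds -> n = 12 + 2 = 14.
Iteration 6: 14 < 21 holds -> n = 14 + 2 = 16.
Iteration 7: 16 < 21 holds -> n = 16 + 2 = 18.
Iteration 8: 18 < 21 holds -> n = 18 + 2 = 20.
Iteration 9: 20 < 21 holds -> n = 20 + 2 = 22.
Iteration 10: 22 < 21 fails; recursion stops.
SUM(n) = 4 + 6 + 8 + 10 + 12 + 14 + 16 + 18 + 20 + 22 = 130.

130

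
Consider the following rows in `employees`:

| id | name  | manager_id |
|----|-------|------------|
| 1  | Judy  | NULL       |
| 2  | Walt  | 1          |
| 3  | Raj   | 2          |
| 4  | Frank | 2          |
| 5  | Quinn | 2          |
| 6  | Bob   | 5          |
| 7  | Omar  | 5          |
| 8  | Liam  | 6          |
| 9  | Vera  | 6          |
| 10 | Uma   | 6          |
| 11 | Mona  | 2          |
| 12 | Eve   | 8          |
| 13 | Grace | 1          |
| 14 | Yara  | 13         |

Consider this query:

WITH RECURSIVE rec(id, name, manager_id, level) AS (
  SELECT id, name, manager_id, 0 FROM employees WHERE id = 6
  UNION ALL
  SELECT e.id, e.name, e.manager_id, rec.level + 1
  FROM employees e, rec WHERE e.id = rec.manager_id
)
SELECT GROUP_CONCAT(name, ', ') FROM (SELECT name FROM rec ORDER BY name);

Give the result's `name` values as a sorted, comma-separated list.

Base: id=6 (Bob), manager_id=5, level 0.
Iteration 1: join on id=5 -> Quinn (id 5, manager_id=2, level 1).
Iteration 2: join on id=2 -> Walt (id 2, manager_id=1, level 2).
Iteration 3: join on id=1 -> Judy (id 1, manager_id=NULL, level 3).
Iteration 4: manager_id is NULL; no match; recursion stops.

Bob, Judy, Quinn, Walt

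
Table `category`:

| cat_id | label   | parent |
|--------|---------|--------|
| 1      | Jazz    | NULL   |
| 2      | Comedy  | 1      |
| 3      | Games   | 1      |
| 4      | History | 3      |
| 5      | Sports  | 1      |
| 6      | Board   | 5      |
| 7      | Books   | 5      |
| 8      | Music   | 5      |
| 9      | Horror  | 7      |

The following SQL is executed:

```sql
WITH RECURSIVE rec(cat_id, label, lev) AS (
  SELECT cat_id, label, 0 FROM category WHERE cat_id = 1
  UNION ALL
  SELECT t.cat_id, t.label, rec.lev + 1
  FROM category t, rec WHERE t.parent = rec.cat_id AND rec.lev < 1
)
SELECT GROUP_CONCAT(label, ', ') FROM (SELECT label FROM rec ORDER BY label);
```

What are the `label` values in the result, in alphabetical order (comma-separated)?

Comedy, Games, Jazz, Sports

Base: cat_id=1 (Jazz) at lev 0.
Iteration 1: rows with parent in {1} -> Comedy (id 2, lev 1), Games (id 3, lev 1), Sports (id 5, lev 1).
Iteration 2: lev < 1 fails for all current rows; recursion stops.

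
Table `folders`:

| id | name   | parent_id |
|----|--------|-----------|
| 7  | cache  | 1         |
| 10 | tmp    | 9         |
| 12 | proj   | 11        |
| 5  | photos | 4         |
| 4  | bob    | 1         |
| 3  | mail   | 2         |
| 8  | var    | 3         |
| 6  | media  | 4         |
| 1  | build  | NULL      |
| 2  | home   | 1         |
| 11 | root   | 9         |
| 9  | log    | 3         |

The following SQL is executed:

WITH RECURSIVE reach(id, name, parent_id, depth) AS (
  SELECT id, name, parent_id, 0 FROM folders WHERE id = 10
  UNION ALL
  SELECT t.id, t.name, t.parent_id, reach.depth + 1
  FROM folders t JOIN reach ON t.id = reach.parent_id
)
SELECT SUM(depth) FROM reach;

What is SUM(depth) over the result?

Base: id=10 (tmp), parent_id=9, depth 0.
Iteration 1: join on id=9 -> log (id 9, parent_id=3, depth 1).
Iteration 2: join on id=3 -> mail (id 3, parent_id=2, depth 2).
Iteration 3: join on id=2 -> home (id 2, parent_id=1, depth 3).
Iteration 4: join on id=1 -> build (id 1, parent_id=NULL, depth 4).
Iteration 5: parent_id is NULL; no match; recursion stops.
SUM(depth) = 0 + 1 + 2 + 3 + 4 = 10.

10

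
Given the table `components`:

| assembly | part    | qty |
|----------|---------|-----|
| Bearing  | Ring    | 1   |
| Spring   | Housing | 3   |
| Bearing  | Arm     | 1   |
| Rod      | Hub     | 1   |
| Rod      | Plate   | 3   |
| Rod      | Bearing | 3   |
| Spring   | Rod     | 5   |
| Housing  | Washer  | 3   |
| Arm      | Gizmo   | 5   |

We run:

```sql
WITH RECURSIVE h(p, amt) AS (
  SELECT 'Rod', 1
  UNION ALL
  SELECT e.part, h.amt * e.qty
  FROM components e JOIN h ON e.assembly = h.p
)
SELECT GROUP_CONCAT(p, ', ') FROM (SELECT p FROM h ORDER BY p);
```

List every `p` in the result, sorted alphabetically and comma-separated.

Arm, Bearing, Gizmo, Hub, Plate, Ring, Rod

Base: (Rod, amt=1).
Iteration 1: components of {Rod} -> Bearing = 1*3 = 3, Hub = 1*1 = 1, Plate = 1*3 = 3.
Iteration 2: components of {Bearing,Hub,Plate} -> Arm = 3*1 = 3, Ring = 3*1 = 3.
Iteration 3: components of {Arm,Ring} -> Gizmo = 3*5 = 15.
Iteration 4: no further components; recursion stops.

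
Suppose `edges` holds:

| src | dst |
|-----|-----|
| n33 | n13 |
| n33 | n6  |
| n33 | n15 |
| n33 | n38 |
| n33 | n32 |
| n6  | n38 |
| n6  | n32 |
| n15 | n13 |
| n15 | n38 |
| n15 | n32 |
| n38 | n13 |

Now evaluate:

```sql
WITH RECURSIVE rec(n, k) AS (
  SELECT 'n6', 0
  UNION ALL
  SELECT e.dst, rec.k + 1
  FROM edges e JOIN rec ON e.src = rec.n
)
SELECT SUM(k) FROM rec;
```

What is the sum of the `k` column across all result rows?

Base: (n6, k=0).
Iteration 1: edges from {n6} -> (n32, k=1), (n38, k=1).
Iteration 2: edges from {n32,n38} -> (n13, k=2).
Iteration 3: no outgoing edges from {n13}; recursion stops.
SUM(k) = 0 + 1 + 1 + 2 = 4.

4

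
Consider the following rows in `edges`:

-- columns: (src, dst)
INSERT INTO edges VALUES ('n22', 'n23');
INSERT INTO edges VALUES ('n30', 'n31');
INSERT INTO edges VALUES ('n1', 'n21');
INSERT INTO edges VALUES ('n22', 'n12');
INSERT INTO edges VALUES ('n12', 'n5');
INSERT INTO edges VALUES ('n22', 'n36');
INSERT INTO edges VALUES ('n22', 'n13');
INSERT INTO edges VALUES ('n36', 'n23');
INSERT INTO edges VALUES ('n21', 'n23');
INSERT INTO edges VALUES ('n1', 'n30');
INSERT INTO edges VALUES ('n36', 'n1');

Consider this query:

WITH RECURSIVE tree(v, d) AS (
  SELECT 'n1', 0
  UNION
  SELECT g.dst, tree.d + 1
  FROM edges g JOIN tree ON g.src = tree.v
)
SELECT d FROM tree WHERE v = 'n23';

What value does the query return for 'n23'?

2

Base: (n1, d=0).
Iteration 1: edges from {n1} -> (n21, d=1), (n30, d=1).
Iteration 2: edges from {n21,n30} -> (n23, d=2), (n31, d=2).
Iteration 3: no outgoing edges from {n23,n31}; recursion stops.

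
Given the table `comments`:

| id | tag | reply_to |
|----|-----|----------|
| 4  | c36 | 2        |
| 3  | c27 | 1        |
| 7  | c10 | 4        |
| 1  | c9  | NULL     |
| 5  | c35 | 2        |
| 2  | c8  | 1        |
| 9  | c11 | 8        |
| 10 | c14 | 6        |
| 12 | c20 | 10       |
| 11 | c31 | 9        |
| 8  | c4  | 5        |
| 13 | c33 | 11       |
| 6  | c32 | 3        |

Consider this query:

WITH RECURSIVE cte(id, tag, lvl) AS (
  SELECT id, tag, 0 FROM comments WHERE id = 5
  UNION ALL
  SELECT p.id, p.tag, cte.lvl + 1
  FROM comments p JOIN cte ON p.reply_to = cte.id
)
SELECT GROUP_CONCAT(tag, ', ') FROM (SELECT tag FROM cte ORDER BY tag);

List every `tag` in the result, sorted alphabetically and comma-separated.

c11, c31, c33, c35, c4

Base: id=5 (c35) at lvl 0.
Iteration 1: rows with reply_to in {5} -> c4 (id 8, lvl 1).
Iteration 2: rows with reply_to in {8} -> c11 (id 9, lvl 2).
Iteration 3: rows with reply_to in {9} -> c31 (id 11, lvl 3).
Iteration 4: rows with reply_to in {11} -> c33 (id 13, lvl 4).
Iteration 5: no rows with reply_to in {13}; recursion stops.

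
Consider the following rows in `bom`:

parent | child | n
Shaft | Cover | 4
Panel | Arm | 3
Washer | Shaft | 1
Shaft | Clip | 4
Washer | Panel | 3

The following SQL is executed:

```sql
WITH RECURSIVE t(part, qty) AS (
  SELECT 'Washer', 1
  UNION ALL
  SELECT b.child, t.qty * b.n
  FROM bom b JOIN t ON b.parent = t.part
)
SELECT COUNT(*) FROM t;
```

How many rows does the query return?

6

Base: (Washer, qty=1).
Iteration 1: components of {Washer} -> Panel = 1*3 = 3, Shaft = 1*1 = 1.
Iteration 2: components of {Panel,Shaft} -> Arm = 3*3 = 9, Clip = 1*4 = 4, Cover = 1*4 = 4.
Iteration 3: no further components; recursion stops.
Total rows emitted: 6.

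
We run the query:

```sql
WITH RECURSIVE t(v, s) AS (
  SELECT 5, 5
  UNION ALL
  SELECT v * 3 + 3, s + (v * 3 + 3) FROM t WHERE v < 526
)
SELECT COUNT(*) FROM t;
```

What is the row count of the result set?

6

Base: v=5, s=5.
Iteration 1: 5 < 526 holds -> v = 5 * 3 + 3 = 18, s = 5 + 18 = 23.
Iteration 2: 18 < 526 holds -> v = 18 * 3 + 3 = 57, s = 23 + 57 = 80.
Iteration 3: 57 < 526 holds -> v = 57 * 3 + 3 = 174, s = 80 + 174 = 254.
Iteration 4: 174 < 526 holds -> v = 174 * 3 + 3 = 525, s = 254 + 525 = 779.
Iteration 5: 525 < 526 holds -> v = 525 * 3 + 3 = 1578, s = 779 + 1578 = 2357.
Iteration 6: 1578 < 526 fails; recursion stops.
Total rows emitted: 6.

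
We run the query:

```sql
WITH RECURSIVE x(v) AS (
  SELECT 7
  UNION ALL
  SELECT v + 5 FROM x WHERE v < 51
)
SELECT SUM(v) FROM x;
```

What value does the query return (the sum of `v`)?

Base: v=7.
Iteration 1: 7 < 51 holds -> v = 7 + 5 = 12.
Iteration 2: 12 < 51 holds -> v = 12 + 5 = 17.
Iteration 3: 17 < 51 holds -> v = 17 + 5 = 22.
Iteration 4: 22 < 51 holds -> v = 22 + 5 = 27.
Iteration 5: 27 < 51 holds -> v = 27 + 5 = 32.
Iteration 6: 32 < 51 holds -> v = 32 + 5 = 37.
Iteration 7: 37 < 51 holds -> v = 37 + 5 = 42.
Iteration 8: 42 < 51 holds -> v = 42 + 5 = 47.
Iteration 9: 47 < 51 holds -> v = 47 + 5 = 52.
Iteration 10: 52 < 51 fails; recursion stops.
SUM(v) = 7 + 12 + 17 + 22 + 27 + 32 + 37 + 42 + 47 + 52 = 295.

295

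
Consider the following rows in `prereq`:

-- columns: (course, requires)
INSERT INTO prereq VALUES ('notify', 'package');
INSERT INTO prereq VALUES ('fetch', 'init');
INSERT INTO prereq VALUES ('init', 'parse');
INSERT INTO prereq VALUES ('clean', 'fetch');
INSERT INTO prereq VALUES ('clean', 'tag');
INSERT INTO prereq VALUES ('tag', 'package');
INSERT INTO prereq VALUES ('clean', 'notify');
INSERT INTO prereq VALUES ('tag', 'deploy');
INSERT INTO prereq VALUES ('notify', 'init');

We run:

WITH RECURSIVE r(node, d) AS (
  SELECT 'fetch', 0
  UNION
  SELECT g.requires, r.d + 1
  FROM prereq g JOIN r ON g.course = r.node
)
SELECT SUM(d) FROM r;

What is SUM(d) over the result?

3

Base: (fetch, d=0).
Iteration 1: edges from {fetch} -> (init, d=1).
Iteration 2: edges from {init} -> (parse, d=2).
Iteration 3: no outgoing edges from {parse}; recursion stops.
SUM(d) = 0 + 1 + 2 = 3.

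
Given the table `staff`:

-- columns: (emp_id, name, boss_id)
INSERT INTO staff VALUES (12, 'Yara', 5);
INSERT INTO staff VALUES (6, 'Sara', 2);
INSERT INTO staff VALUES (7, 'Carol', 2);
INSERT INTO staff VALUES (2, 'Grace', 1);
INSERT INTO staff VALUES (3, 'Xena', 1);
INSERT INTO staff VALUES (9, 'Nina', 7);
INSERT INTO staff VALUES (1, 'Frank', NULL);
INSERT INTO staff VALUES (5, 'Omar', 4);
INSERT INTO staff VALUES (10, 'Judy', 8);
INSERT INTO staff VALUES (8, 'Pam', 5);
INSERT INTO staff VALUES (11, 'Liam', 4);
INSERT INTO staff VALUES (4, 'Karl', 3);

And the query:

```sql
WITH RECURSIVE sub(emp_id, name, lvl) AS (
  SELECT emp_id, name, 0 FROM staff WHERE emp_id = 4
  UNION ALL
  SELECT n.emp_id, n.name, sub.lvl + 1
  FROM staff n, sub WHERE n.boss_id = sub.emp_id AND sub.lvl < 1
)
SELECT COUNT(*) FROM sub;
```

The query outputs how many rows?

3

Base: emp_id=4 (Karl) at lvl 0.
Iteration 1: rows with boss_id in {4} -> Omar (id 5, lvl 1), Liam (id 11, lvl 1).
Iteration 2: lvl < 1 fails for all current rows; recursion stops.
Total rows emitted: 3.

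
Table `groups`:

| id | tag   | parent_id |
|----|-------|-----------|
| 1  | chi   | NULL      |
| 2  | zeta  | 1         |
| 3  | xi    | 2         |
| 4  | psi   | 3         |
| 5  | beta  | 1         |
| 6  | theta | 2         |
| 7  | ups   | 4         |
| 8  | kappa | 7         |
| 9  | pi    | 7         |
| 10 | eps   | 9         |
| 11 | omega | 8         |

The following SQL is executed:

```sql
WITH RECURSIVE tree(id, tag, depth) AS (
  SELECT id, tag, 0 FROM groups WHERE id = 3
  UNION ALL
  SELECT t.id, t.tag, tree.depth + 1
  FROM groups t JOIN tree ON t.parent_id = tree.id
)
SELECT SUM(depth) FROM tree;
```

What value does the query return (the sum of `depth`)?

17

Base: id=3 (xi) at depth 0.
Iteration 1: rows with parent_id in {3} -> psi (id 4, depth 1).
Iteration 2: rows with parent_id in {4} -> ups (id 7, depth 2).
Iteration 3: rows with parent_id in {7} -> kappa (id 8, depth 3), pi (id 9, depth 3).
Iteration 4: rows with parent_id in {8,9} -> eps (id 10, depth 4), omega (id 11, depth 4).
Iteration 5: no rows with parent_id in {10,11}; recursion stops.
SUM(depth) = 0 + 1 + 2 + 3 + 3 + 4 + 4 = 17.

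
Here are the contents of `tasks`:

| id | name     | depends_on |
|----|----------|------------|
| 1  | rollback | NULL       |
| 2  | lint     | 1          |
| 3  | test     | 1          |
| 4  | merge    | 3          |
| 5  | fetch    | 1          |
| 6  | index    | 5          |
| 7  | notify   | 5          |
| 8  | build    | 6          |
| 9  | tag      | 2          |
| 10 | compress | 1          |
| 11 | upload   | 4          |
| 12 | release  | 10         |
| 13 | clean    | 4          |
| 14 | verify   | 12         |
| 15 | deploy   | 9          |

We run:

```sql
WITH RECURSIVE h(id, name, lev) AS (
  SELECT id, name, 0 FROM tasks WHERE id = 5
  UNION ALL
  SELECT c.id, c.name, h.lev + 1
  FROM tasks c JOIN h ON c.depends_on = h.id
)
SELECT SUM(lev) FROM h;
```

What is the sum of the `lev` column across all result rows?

4

Base: id=5 (fetch) at lev 0.
Iteration 1: rows with depends_on in {5} -> index (id 6, lev 1), notify (id 7, lev 1).
Iteration 2: rows with depends_on in {6,7} -> build (id 8, lev 2).
Iteration 3: no rows with depends_on in {8}; recursion stops.
SUM(lev) = 0 + 1 + 1 + 2 = 4.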